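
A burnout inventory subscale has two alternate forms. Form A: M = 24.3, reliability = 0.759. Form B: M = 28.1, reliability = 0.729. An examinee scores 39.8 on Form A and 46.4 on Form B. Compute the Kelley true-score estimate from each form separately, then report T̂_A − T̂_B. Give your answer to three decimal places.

-5.376

T̂_A = 0.759(39.8) + 0.241(24.3) = 36.06450
T̂_B = 0.729(46.4) + 0.271(28.1) = 41.44070
T̂_A − T̂_B = -5.37620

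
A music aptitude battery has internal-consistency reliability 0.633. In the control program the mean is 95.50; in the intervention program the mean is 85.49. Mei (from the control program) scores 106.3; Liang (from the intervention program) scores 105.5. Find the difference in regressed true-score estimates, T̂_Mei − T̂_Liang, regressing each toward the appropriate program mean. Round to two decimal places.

T̂_Mei = 0.633(106.3) + 0.367(95.50) = 102.3364
T̂_Liang = 0.633(105.5) + 0.367(85.49) = 98.1563
Difference = 102.3364 − 98.1563 = 4.1801

4.18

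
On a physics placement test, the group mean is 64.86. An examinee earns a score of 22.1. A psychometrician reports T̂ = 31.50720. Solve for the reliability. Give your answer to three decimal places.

0.780

T̂ = ρX + (1 − ρ)μ  ⇒  T̂ − μ = ρ(X − μ)
ρ = (T̂ − μ)/(X − μ) = (31.50720 − 64.86) / (22.1 − 64.86) = -33.35280 / -42.76 = 0.78000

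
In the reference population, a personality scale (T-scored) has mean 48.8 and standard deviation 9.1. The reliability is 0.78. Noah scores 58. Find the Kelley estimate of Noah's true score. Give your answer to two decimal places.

55.98

T̂ = ρX + (1 − ρ)μ
  = 0.78 × 58 + 0.22 × 48.8
  = 45.24 + 10.736
  = 55.976
  ≈ 55.98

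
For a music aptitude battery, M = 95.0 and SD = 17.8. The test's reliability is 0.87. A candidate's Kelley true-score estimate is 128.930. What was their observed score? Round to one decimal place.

134.0

T̂ = ρX + (1 − ρ)μ  ⇒  X = (T̂ − (1 − ρ)μ) / ρ
X = (128.930 − 0.13 × 95.0) / 0.87 = (128.930 − 12.350) / 0.87 = 116.580 / 0.87 = 134.000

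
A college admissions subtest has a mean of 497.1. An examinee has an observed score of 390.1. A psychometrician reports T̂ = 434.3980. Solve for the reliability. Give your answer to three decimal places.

0.586

T̂ = ρX + (1 − ρ)μ  ⇒  T̂ − μ = ρ(X − μ)
ρ = (T̂ − μ)/(X − μ) = (434.3980 − 497.1) / (390.1 − 497.1) = -62.7020 / -107.0 = 0.58600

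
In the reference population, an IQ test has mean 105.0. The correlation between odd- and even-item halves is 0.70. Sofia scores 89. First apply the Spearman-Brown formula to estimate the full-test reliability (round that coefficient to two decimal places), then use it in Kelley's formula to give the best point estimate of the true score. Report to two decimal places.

91.88

Spearman-Brown: ρ = 2r/(1 + r) = 2(0.70)/(1 + 0.70) = 1.400/1.70 = 0.8235 → 0.82
Weight the observed score by reliability and the mean by (1 − reliability): T̂ = 0.82·89 + 0.18·105.0 = 72.98 + 18.900 = 91.880.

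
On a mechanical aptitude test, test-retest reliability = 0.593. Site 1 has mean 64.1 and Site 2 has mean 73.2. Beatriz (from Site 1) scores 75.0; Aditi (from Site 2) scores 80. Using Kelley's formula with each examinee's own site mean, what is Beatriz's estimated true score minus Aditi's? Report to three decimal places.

-6.669

T̂_Beatriz = 0.593(75.0) + 0.407(64.1) = 70.56370
T̂_Aditi = 0.593(80) + 0.407(73.2) = 77.23240
Difference = 70.56370 − 77.23240 = -6.66870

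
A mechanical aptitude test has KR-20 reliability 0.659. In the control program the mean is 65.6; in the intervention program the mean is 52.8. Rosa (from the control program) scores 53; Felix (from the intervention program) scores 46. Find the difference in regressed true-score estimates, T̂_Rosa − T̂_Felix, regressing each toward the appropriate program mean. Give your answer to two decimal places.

8.98

T̂_Rosa = 0.659(53) + 0.341(65.6) = 57.2966
T̂_Felix = 0.659(46) + 0.341(52.8) = 48.3188
Difference = 57.2966 − 48.3188 = 8.9778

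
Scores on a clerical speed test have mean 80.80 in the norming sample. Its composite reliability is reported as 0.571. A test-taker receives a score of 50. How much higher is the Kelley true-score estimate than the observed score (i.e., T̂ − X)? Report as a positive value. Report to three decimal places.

T̂ = ρX + (1 − ρ)μ
  = 0.571 × 50 + 0.429 × 80.80
  = 28.550 + 34.66320
  = 63.21320
  ≈ 63.2132
T̂ − X = 63.2132 − 50 = 13.2132 → 13.213

13.213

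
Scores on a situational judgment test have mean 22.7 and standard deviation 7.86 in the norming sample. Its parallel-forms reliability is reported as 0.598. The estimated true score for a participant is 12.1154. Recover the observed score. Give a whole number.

5

T̂ = ρX + (1 − ρ)μ  ⇒  X = (T̂ − (1 − ρ)μ) / ρ
X = (12.1154 − 0.402 × 22.7) / 0.598 = (12.1154 − 9.1254) / 0.598 = 2.9900 / 0.598 = 5.00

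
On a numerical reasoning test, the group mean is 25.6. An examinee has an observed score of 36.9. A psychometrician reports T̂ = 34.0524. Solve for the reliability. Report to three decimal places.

0.748

T̂ = ρX + (1 − ρ)μ  ⇒  T̂ − μ = ρ(X − μ)
ρ = (T̂ − μ)/(X − μ) = (34.0524 − 25.6) / (36.9 − 25.6) = 8.4524 / 11.3 = 0.74800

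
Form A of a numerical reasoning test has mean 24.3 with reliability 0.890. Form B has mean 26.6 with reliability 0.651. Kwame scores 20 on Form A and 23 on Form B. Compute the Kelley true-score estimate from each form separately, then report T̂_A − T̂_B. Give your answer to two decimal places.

T̂_A = 0.890(20) + 0.110(24.3) = 20.4730
T̂_B = 0.651(23) + 0.349(26.6) = 24.2564
T̂_A − T̂_B = -3.7834

-3.78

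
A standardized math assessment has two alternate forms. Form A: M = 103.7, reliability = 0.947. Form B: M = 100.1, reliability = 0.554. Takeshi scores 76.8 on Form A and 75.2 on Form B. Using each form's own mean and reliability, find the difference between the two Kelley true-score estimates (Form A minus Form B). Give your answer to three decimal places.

-8.080

T̂_A = 0.947(76.8) + 0.053(103.7) = 78.22570
T̂_B = 0.554(75.2) + 0.446(100.1) = 86.30540
T̂_A − T̂_B = -8.07970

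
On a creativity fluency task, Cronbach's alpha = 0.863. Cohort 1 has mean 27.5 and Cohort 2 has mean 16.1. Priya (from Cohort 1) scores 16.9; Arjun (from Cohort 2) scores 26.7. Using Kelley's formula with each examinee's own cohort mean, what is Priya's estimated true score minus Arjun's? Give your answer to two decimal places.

-6.90

T̂_Priya = 0.863(16.9) + 0.137(27.5) = 18.3522
T̂_Arjun = 0.863(26.7) + 0.137(16.1) = 25.2478
Difference = 18.3522 − 25.2478 = -6.8956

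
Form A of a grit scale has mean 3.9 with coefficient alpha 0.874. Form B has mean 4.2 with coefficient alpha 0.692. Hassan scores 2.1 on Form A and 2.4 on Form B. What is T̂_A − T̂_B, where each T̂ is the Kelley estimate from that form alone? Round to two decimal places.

-0.63

T̂_A = 0.874(2.1) + 0.126(3.9) = 2.3268
T̂_B = 0.692(2.4) + 0.308(4.2) = 2.9544
T̂_A − T̂_B = -0.6276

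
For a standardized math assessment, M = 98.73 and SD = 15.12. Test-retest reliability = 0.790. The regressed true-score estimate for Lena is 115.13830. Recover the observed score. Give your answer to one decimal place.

T̂ = ρX + (1 − ρ)μ  ⇒  X = (T̂ − (1 − ρ)μ) / ρ
X = (115.13830 − 0.210 × 98.73) / 0.790 = (115.13830 − 20.73330) / 0.790 = 94.40500 / 0.790 = 119.500

119.5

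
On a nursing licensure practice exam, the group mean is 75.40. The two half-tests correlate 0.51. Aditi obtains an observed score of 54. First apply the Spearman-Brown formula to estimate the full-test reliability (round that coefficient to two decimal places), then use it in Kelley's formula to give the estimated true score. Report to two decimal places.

60.85

Spearman-Brown: ρ = 2r/(1 + r) = 2(0.51)/(1 + 0.51) = 1.020/1.51 = 0.6755 → 0.68
T̂ = 0.68(54) + 0.32(75.40) = 36.72 + 24.1280 = 60.848 → 60.85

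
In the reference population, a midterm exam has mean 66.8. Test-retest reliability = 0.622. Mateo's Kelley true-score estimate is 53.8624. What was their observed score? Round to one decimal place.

46.0

T̂ = ρX + (1 − ρ)μ  ⇒  X = (T̂ − (1 − ρ)μ) / ρ
X = (53.8624 − 0.378 × 66.8) / 0.622 = (53.8624 − 25.2504) / 0.622 = 28.6120 / 0.622 = 46.000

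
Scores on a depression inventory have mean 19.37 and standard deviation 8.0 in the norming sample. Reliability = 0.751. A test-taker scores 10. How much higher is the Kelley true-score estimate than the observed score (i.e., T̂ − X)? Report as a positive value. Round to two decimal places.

Weight the observed score by reliability and the mean by (1 − reliability): T̂ = 0.751·10 + 0.249·19.37 = 7.510 + 4.82313 = 12.3331.
T̂ − X = 12.333 − 10 = 2.333 → 2.33

2.33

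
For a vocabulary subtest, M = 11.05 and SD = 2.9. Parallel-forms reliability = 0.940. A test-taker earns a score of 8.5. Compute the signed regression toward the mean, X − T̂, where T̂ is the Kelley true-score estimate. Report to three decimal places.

-0.153

Weight the observed score by reliability and the mean by (1 − reliability): T̂ = 0.940·8.5 + 0.060·11.05 = 7.9900 + 0.66300 = 8.65300.
X − T̂ = 8.5 − 8.6530 = -0.1530 → -0.153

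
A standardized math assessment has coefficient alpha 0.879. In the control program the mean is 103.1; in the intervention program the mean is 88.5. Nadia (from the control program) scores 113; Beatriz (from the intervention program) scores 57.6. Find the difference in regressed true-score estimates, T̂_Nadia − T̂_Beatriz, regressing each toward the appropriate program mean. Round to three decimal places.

50.463

T̂_Nadia = 0.879(113) + 0.121(103.1) = 111.80210
T̂_Beatriz = 0.879(57.6) + 0.121(88.5) = 61.33890
Difference = 111.80210 − 61.33890 = 50.46320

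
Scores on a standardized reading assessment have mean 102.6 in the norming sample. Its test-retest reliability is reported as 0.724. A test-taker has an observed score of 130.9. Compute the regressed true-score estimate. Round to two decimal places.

Kelley's formula gives T̂ = 0.724·130.9 + 0.276·102.6 = 94.7716 + 28.3176 = 123.089.

123.09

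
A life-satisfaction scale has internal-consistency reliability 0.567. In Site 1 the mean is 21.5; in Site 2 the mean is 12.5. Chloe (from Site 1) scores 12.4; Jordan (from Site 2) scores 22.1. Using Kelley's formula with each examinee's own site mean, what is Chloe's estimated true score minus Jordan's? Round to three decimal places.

T̂_Chloe = 0.567(12.4) + 0.433(21.5) = 16.34030
T̂_Jordan = 0.567(22.1) + 0.433(12.5) = 17.94320
Difference = 16.34030 − 17.94320 = -1.60290

-1.603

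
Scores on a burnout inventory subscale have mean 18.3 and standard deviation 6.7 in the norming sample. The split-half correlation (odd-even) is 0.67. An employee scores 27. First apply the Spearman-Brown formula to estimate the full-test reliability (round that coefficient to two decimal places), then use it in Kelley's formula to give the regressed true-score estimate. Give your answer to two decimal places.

Spearman-Brown: ρ = 2r/(1 + r) = 2(0.67)/(1 + 0.67) = 1.340/1.67 = 0.8024 → 0.80
T̂ = ρX + (1 − ρ)μ
  = 0.80 × 27 + 0.20 × 18.3
  = 21.60 + 3.660
  = 25.260
  ≈ 25.26

25.26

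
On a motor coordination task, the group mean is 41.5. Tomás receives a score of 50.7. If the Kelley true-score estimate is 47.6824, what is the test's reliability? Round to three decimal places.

T̂ = ρX + (1 − ρ)μ  ⇒  T̂ − μ = ρ(X − μ)
ρ = (T̂ − μ)/(X − μ) = (47.6824 − 41.5) / (50.7 − 41.5) = 6.1824 / 9.2 = 0.67200

0.672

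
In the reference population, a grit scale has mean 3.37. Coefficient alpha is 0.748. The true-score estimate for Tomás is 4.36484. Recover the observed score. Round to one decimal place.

4.7

T̂ = ρX + (1 − ρ)μ  ⇒  X = (T̂ − (1 − ρ)μ) / ρ
X = (4.36484 − 0.252 × 3.37) / 0.748 = (4.36484 − 0.84924) / 0.748 = 3.51560 / 0.748 = 4.700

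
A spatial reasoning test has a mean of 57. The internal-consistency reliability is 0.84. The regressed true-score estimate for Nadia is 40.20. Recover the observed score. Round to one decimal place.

T̂ = ρX + (1 − ρ)μ  ⇒  X = (T̂ − (1 − ρ)μ) / ρ
X = (40.20 − 0.16 × 57) / 0.84 = (40.20 − 9.12) / 0.84 = 31.08 / 0.84 = 37.000

37.0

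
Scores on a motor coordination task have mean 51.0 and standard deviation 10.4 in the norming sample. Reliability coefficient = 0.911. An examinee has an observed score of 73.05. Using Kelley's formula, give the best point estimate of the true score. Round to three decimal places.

71.088

T̂ = 0.911(73.05) + 0.089(51.0) = 66.54855 + 4.5390 = 71.0876 → 71.088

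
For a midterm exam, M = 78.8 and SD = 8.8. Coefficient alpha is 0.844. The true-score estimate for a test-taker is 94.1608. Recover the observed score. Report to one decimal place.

97.0

T̂ = ρX + (1 − ρ)μ  ⇒  X = (T̂ − (1 − ρ)μ) / ρ
X = (94.1608 − 0.156 × 78.8) / 0.844 = (94.1608 − 12.2928) / 0.844 = 81.8680 / 0.844 = 97.000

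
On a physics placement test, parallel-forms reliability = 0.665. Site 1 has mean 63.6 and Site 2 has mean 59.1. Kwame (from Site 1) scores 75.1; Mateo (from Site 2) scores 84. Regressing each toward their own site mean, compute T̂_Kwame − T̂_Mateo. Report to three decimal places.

-4.411

T̂_Kwame = 0.665(75.1) + 0.335(63.6) = 71.24750
T̂_Mateo = 0.665(84) + 0.335(59.1) = 75.65850
Difference = 71.24750 − 75.65850 = -4.41100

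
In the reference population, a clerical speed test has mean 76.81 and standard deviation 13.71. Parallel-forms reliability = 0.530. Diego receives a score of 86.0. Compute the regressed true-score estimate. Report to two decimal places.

T̂ = ρX + (1 − ρ)μ
  = 0.530 × 86.0 + 0.470 × 76.81
  = 45.5800 + 36.10070
  = 81.681
  ≈ 81.68

81.68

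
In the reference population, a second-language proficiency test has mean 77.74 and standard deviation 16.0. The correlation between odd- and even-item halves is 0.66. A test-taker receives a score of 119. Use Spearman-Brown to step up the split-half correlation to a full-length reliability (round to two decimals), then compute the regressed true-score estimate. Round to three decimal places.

110.748

Spearman-Brown: ρ = 2r/(1 + r) = 2(0.66)/(1 + 0.66) = 1.320/1.66 = 0.7952 → 0.80
T̂ = ρX + (1 − ρ)μ
  = 0.80 × 119 + 0.20 × 77.74
  = 95.20 + 15.5480
  = 110.7480
  ≈ 110.748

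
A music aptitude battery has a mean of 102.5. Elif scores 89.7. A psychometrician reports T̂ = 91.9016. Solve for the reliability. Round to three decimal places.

0.828

T̂ = ρX + (1 − ρ)μ  ⇒  T̂ − μ = ρ(X − μ)
ρ = (T̂ − μ)/(X − μ) = (91.9016 − 102.5) / (89.7 − 102.5) = -10.5984 / -12.8 = 0.82800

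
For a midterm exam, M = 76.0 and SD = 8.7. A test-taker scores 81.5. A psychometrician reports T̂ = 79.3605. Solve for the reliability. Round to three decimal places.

T̂ = ρX + (1 − ρ)μ  ⇒  T̂ − μ = ρ(X − μ)
ρ = (T̂ − μ)/(X − μ) = (79.3605 − 76.0) / (81.5 − 76.0) = 3.3605 / 5.5 = 0.61100

0.611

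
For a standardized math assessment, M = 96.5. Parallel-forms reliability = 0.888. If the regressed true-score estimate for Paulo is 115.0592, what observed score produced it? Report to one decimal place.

T̂ = ρX + (1 − ρ)μ  ⇒  X = (T̂ − (1 − ρ)μ) / ρ
X = (115.0592 − 0.112 × 96.5) / 0.888 = (115.0592 − 10.8080) / 0.888 = 104.2512 / 0.888 = 117.400

117.4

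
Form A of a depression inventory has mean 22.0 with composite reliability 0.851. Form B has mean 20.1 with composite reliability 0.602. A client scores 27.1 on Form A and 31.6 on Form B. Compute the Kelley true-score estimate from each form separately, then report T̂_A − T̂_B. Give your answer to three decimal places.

T̂_A = 0.851(27.1) + 0.149(22.0) = 26.34010
T̂_B = 0.602(31.6) + 0.398(20.1) = 27.02300
T̂_A − T̂_B = -0.68290

-0.683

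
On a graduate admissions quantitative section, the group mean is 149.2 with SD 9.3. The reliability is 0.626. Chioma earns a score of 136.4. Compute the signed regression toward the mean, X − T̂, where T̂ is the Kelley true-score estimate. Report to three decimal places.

Kelley's formula gives T̂ = 0.626·136.4 + 0.374·149.2 = 85.3864 + 55.8008 = 141.18720.
X − T̂ = 136.4 − 141.1872 = -4.7872 → -4.787

-4.787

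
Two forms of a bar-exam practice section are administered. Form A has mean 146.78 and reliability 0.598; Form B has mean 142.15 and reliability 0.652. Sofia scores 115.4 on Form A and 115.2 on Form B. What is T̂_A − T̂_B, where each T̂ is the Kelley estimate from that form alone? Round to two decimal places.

3.44

T̂_A = 0.598(115.4) + 0.402(146.78) = 128.0148
T̂_B = 0.652(115.2) + 0.348(142.15) = 124.5786
T̂_A − T̂_B = 3.4362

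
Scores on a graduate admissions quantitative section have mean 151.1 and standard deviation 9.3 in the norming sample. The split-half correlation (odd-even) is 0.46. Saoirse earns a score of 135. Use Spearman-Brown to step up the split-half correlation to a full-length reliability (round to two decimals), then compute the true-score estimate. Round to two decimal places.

140.96

Spearman-Brown: ρ = 2r/(1 + r) = 2(0.46)/(1 + 0.46) = 0.920/1.46 = 0.6301 → 0.63
T̂ = 0.63(135) + 0.37(151.1) = 85.05 + 55.907 = 140.957 → 140.96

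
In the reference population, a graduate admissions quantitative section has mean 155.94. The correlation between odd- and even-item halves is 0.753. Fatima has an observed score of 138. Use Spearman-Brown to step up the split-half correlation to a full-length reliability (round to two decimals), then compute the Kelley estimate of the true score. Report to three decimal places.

Spearman-Brown: ρ = 2r/(1 + r) = 2(0.753)/(1 + 0.753) = 1.5060/1.753 = 0.8591 → 0.86
T̂ = 0.86(138) + 0.14(155.94) = 118.68 + 21.8316 = 140.5116 → 140.512

140.512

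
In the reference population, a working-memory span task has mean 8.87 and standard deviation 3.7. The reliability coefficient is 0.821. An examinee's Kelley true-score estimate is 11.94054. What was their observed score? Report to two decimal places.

12.61

T̂ = ρX + (1 − ρ)μ  ⇒  X = (T̂ − (1 − ρ)μ) / ρ
X = (11.94054 − 0.179 × 8.87) / 0.821 = (11.94054 − 1.58773) / 0.821 = 10.35281 / 0.821 = 12.6100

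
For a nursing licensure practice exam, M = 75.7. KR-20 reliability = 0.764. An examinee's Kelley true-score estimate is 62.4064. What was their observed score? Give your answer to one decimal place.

58.3

T̂ = ρX + (1 − ρ)μ  ⇒  X = (T̂ − (1 − ρ)μ) / ρ
X = (62.4064 − 0.236 × 75.7) / 0.764 = (62.4064 − 17.8652) / 0.764 = 44.5412 / 0.764 = 58.300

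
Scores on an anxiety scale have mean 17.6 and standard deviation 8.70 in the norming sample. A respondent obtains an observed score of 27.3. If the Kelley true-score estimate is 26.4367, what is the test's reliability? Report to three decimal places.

0.911

T̂ = ρX + (1 − ρ)μ  ⇒  T̂ − μ = ρ(X − μ)
ρ = (T̂ − μ)/(X − μ) = (26.4367 − 17.6) / (27.3 − 17.6) = 8.8367 / 9.7 = 0.91100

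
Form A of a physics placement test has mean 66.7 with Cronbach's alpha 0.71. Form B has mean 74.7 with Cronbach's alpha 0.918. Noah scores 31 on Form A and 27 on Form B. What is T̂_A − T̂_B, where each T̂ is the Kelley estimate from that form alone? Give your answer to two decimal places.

T̂_A = 0.71(31) + 0.29(66.7) = 41.3530
T̂_B = 0.918(27) + 0.082(74.7) = 30.9114
T̂_A − T̂_B = 10.4416

10.44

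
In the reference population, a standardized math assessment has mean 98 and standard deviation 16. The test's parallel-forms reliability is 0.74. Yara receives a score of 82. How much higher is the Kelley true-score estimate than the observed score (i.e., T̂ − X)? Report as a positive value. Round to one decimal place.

4.2

T̂ = ρX + (1 − ρ)μ
  = 0.74 × 82 + 0.26 × 98
  = 60.68 + 25.48
  = 86.160
  ≈ 86.16
T̂ − X = 86.16 − 82 = 4.16 → 4.2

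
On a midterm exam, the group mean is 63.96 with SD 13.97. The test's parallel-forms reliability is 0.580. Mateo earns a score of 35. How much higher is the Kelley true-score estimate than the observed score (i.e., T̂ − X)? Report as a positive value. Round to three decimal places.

T̂ = ρX + (1 − ρ)μ
  = 0.580 × 35 + 0.420 × 63.96
  = 20.300 + 26.86320
  = 47.16320
  ≈ 47.1632
T̂ − X = 47.1632 − 35 = 12.1632 → 12.163

12.163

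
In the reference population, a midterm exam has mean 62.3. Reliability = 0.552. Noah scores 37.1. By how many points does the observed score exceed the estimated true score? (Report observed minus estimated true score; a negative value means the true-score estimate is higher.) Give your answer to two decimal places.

-11.29

T̂ = 0.552(37.1) + 0.448(62.3) = 20.4792 + 27.9104 = 48.3896 → 48.390
X − T̂ = 37.1 − 48.390 = -11.290 → -11.29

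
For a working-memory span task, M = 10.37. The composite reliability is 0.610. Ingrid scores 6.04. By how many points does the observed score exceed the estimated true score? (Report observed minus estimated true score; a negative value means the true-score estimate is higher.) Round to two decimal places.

-1.69

T̂ = ρX + (1 − ρ)μ
  = 0.610 × 6.04 + 0.390 × 10.37
  = 3.68440 + 4.04430
  = 7.7287
  ≈ 7.729
X − T̂ = 6.04 − 7.729 = -1.689 → -1.69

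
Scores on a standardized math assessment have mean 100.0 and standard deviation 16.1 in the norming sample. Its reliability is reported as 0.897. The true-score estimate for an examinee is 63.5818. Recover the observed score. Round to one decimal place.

T̂ = ρX + (1 − ρ)μ  ⇒  X = (T̂ − (1 − ρ)μ) / ρ
X = (63.5818 − 0.103 × 100.0) / 0.897 = (63.5818 − 10.3000) / 0.897 = 53.2818 / 0.897 = 59.400

59.4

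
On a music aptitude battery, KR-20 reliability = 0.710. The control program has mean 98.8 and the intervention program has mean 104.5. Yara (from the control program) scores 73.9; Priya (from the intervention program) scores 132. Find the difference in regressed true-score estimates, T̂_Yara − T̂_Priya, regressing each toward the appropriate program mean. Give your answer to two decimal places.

T̂_Yara = 0.710(73.9) + 0.290(98.8) = 81.1210
T̂_Priya = 0.710(132) + 0.290(104.5) = 124.0250
Difference = 81.1210 − 124.0250 = -42.9040

-42.90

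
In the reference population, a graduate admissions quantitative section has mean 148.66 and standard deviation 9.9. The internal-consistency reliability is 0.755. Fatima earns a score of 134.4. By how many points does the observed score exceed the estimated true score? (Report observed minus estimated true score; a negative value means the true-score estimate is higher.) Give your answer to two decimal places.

-3.49

T̂ = ρX + (1 − ρ)μ
  = 0.755 × 134.4 + 0.245 × 148.66
  = 101.4720 + 36.42170
  = 137.8937
  ≈ 137.894
X − T̂ = 134.4 − 137.894 = -3.494 → -3.49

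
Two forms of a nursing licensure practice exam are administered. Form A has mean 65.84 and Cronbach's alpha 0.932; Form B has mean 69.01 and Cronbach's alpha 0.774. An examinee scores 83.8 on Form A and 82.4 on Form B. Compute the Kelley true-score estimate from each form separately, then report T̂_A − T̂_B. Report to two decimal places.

T̂_A = 0.932(83.8) + 0.068(65.84) = 82.5787
T̂_B = 0.774(82.4) + 0.226(69.01) = 79.3739
T̂_A − T̂_B = 3.2049

3.20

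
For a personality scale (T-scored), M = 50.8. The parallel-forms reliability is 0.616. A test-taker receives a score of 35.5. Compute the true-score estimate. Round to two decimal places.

T̂ = ρX + (1 − ρ)μ
  = 0.616 × 35.5 + 0.384 × 50.8
  = 21.8680 + 19.5072
  = 41.375
  ≈ 41.38

41.38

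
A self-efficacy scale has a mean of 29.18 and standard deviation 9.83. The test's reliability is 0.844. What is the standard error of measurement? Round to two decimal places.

3.88

SEM = SD · √(1 − ρ) = 9.83 × √0.156 = 9.83 × 0.3950 = 3.883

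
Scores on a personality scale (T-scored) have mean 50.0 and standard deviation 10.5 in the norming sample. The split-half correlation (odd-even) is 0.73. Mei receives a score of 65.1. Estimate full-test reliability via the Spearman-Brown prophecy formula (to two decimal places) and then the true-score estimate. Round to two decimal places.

Spearman-Brown: ρ = 2r/(1 + r) = 2(0.73)/(1 + 0.73) = 1.460/1.73 = 0.8439 → 0.84
T̂ = 0.84(65.1) + 0.16(50.0) = 54.684 + 8.000 = 62.684 → 62.68

62.68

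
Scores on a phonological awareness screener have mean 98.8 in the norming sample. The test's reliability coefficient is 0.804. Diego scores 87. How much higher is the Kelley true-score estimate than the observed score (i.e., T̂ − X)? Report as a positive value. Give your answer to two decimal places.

Weight the observed score by reliability and the mean by (1 − reliability): T̂ = 0.804·87 + 0.196·98.8 = 69.948 + 19.3648 = 89.3128.
T̂ − X = 89.313 − 87 = 2.313 → 2.31

2.31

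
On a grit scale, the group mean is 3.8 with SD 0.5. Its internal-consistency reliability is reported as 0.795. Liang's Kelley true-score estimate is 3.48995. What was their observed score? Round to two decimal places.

T̂ = ρX + (1 − ρ)μ  ⇒  X = (T̂ − (1 − ρ)μ) / ρ
X = (3.48995 − 0.205 × 3.8) / 0.795 = (3.48995 − 0.7790) / 0.795 = 2.71095 / 0.795 = 3.4100

3.41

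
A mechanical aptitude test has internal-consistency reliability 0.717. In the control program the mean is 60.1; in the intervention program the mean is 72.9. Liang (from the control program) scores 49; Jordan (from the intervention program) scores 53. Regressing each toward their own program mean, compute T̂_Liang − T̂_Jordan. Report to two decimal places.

T̂_Liang = 0.717(49) + 0.283(60.1) = 52.1413
T̂_Jordan = 0.717(53) + 0.283(72.9) = 58.6317
Difference = 52.1413 − 58.6317 = -6.4904

-6.49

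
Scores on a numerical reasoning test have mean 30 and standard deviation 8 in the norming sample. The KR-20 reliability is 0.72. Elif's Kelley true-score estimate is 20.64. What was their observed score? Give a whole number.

T̂ = ρX + (1 − ρ)μ  ⇒  X = (T̂ − (1 − ρ)μ) / ρ
X = (20.64 − 0.28 × 30) / 0.72 = (20.64 − 8.40) / 0.72 = 12.24 / 0.72 = 17.00

17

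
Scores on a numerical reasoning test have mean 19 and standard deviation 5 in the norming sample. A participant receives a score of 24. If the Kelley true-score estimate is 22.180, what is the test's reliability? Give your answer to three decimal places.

T̂ = ρX + (1 − ρ)μ  ⇒  T̂ − μ = ρ(X − μ)
ρ = (T̂ − μ)/(X − μ) = (22.180 − 19) / (24 − 19) = 3.180 / 5.0 = 0.63600

0.636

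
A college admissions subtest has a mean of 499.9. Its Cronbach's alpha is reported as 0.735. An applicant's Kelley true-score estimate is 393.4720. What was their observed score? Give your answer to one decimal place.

355.1

T̂ = ρX + (1 − ρ)μ  ⇒  X = (T̂ − (1 − ρ)μ) / ρ
X = (393.4720 − 0.265 × 499.9) / 0.735 = (393.4720 − 132.4735) / 0.735 = 260.9985 / 0.735 = 355.100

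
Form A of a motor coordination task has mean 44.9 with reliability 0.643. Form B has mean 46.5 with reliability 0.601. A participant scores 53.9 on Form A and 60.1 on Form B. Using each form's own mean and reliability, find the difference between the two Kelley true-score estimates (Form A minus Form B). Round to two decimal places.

-3.99

T̂_A = 0.643(53.9) + 0.357(44.9) = 50.6870
T̂_B = 0.601(60.1) + 0.399(46.5) = 54.6736
T̂_A − T̂_B = -3.9866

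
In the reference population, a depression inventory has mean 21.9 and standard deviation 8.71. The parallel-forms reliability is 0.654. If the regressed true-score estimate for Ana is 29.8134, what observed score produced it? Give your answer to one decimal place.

T̂ = ρX + (1 − ρ)μ  ⇒  X = (T̂ − (1 − ρ)μ) / ρ
X = (29.8134 − 0.346 × 21.9) / 0.654 = (29.8134 − 7.5774) / 0.654 = 22.2360 / 0.654 = 34.000

34.0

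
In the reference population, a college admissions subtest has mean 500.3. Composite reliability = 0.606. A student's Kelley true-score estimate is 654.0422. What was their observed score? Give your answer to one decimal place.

754.0

T̂ = ρX + (1 − ρ)μ  ⇒  X = (T̂ − (1 − ρ)μ) / ρ
X = (654.0422 − 0.394 × 500.3) / 0.606 = (654.0422 − 197.1182) / 0.606 = 456.9240 / 0.606 = 754.000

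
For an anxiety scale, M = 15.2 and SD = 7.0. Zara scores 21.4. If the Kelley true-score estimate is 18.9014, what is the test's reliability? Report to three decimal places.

T̂ = ρX + (1 − ρ)μ  ⇒  T̂ − μ = ρ(X − μ)
ρ = (T̂ − μ)/(X − μ) = (18.9014 − 15.2) / (21.4 − 15.2) = 3.7014 / 6.2 = 0.59700

0.597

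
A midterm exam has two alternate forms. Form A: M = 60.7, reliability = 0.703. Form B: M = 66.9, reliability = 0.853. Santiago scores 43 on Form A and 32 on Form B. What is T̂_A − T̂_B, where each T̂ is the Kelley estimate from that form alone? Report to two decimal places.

11.13

T̂_A = 0.703(43) + 0.297(60.7) = 48.2569
T̂_B = 0.853(32) + 0.147(66.9) = 37.1303
T̂_A − T̂_B = 11.1266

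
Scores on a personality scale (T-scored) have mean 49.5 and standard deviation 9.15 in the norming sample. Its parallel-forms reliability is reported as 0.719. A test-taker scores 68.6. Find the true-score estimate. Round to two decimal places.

63.23

Weight the observed score by reliability and the mean by (1 − reliability): T̂ = 0.719·68.6 + 0.281·49.5 = 49.3234 + 13.9095 = 63.233.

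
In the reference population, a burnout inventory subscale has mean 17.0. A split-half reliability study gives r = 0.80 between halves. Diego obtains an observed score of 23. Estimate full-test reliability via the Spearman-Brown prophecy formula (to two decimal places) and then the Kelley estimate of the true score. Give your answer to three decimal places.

Spearman-Brown: ρ = 2r/(1 + r) = 2(0.80)/(1 + 0.80) = 1.600/1.80 = 0.8889 → 0.89
Kelley's formula gives T̂ = 0.89·23 + 0.11·17.0 = 20.47 + 1.870 = 22.3400.

22.340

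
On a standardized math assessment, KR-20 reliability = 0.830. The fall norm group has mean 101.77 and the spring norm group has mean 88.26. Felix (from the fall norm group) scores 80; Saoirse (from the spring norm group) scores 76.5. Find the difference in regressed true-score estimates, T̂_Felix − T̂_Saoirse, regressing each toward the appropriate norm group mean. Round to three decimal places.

5.202

T̂_Felix = 0.830(80) + 0.170(101.77) = 83.70090
T̂_Saoirse = 0.830(76.5) + 0.170(88.26) = 78.49920
Difference = 83.70090 − 78.49920 = 5.20170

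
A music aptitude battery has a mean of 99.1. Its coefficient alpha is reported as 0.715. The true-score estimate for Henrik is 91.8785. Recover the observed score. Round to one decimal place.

89.0

T̂ = ρX + (1 − ρ)μ  ⇒  X = (T̂ − (1 − ρ)μ) / ρ
X = (91.8785 − 0.285 × 99.1) / 0.715 = (91.8785 − 28.2435) / 0.715 = 63.6350 / 0.715 = 89.000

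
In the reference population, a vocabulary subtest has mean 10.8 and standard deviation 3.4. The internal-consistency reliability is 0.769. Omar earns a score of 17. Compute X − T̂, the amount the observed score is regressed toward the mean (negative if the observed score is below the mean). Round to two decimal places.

T̂ = ρX + (1 − ρ)μ
  = 0.769 × 17 + 0.231 × 10.8
  = 13.073 + 2.4948
  = 15.5678
  ≈ 15.568
X − T̂ = 17 − 15.568 = 1.432 → 1.43

1.43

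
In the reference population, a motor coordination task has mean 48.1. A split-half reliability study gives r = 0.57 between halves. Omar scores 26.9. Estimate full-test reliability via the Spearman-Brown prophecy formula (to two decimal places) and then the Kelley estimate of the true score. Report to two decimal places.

32.62

Spearman-Brown: ρ = 2r/(1 + r) = 2(0.57)/(1 + 0.57) = 1.140/1.57 = 0.7261 → 0.73
T̂ = ρX + (1 − ρ)μ
  = 0.73 × 26.9 + 0.27 × 48.1
  = 19.637 + 12.987
  = 32.624
  ≈ 32.62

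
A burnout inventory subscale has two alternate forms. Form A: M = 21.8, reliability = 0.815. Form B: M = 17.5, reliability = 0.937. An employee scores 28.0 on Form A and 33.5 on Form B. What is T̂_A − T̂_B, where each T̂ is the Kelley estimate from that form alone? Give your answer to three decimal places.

-5.639

T̂_A = 0.815(28.0) + 0.185(21.8) = 26.85300
T̂_B = 0.937(33.5) + 0.063(17.5) = 32.49200
T̂_A − T̂_B = -5.63900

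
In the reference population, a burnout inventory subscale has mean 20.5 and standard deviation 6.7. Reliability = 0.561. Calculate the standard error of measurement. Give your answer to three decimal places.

4.439

SEM = SD · √(1 − ρ) = 6.7 × √0.439 = 6.7 × 0.6626 = 4.4392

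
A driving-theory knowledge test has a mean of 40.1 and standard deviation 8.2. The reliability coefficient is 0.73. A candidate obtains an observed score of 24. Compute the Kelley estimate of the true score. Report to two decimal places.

Regress the observed score toward the mean by the unreliability: T̂ = 0.73·24 + 0.27·40.1 = 17.52 + 10.827 = 28.347.

28.35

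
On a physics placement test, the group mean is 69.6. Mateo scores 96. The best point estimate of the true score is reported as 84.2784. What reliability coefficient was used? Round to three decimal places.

0.556

T̂ = ρX + (1 − ρ)μ  ⇒  T̂ − μ = ρ(X − μ)
ρ = (T̂ − μ)/(X − μ) = (84.2784 − 69.6) / (96 − 69.6) = 14.6784 / 26.4 = 0.55600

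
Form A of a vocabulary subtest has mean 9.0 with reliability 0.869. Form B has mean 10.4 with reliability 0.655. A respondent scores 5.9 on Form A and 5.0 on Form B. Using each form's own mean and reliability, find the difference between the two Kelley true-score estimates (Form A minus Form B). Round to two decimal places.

-0.56

T̂_A = 0.869(5.9) + 0.131(9.0) = 6.3061
T̂_B = 0.655(5.0) + 0.345(10.4) = 6.8630
T̂_A − T̂_B = -0.5569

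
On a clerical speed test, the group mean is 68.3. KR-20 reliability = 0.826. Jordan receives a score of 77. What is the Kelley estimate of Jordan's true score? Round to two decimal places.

75.49

T̂ = ρX + (1 − ρ)μ
  = 0.826 × 77 + 0.174 × 68.3
  = 63.602 + 11.8842
  = 75.486
  ≈ 75.49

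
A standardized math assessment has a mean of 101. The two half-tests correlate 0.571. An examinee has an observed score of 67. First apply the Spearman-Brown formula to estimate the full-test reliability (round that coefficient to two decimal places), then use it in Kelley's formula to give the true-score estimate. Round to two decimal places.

Spearman-Brown: ρ = 2r/(1 + r) = 2(0.571)/(1 + 0.571) = 1.1420/1.571 = 0.7269 → 0.73
Weight the observed score by reliability and the mean by (1 − reliability): T̂ = 0.73·67 + 0.27·101 = 48.91 + 27.27 = 76.180.

76.18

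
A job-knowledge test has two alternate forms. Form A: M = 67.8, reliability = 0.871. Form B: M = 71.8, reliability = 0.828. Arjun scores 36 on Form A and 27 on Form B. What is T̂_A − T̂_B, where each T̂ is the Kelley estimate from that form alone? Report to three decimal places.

T̂_A = 0.871(36) + 0.129(67.8) = 40.10220
T̂_B = 0.828(27) + 0.172(71.8) = 34.70560
T̂_A − T̂_B = 5.39660

5.397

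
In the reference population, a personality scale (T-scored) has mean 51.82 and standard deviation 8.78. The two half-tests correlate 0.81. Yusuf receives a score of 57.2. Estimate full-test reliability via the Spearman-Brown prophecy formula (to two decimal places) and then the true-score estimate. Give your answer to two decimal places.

56.66

Spearman-Brown: ρ = 2r/(1 + r) = 2(0.81)/(1 + 0.81) = 1.620/1.81 = 0.8950 → 0.90
T̂ = ρX + (1 − ρ)μ
  = 0.90 × 57.2 + 0.10 × 51.82
  = 51.480 + 5.1820
  = 56.662
  ≈ 56.66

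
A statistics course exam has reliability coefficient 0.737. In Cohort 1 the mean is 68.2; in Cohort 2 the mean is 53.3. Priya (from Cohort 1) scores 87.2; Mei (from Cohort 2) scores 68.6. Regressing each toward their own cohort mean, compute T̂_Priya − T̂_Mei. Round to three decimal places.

T̂_Priya = 0.737(87.2) + 0.263(68.2) = 82.20300
T̂_Mei = 0.737(68.6) + 0.263(53.3) = 64.57610
Difference = 82.20300 − 64.57610 = 17.62690

17.627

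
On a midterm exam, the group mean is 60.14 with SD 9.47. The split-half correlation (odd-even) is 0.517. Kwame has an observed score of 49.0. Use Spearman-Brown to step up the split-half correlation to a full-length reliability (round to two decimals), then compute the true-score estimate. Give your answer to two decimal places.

Spearman-Brown: ρ = 2r/(1 + r) = 2(0.517)/(1 + 0.517) = 1.0340/1.517 = 0.6816 → 0.68
T̂ = 0.68(49.0) + 0.32(60.14) = 33.320 + 19.2448 = 52.565 → 52.56

52.56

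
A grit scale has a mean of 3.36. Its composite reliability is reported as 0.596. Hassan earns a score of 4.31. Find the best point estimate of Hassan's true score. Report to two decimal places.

3.93

Kelley's formula gives T̂ = 0.596·4.31 + 0.404·3.36 = 2.56876 + 1.35744 = 3.926.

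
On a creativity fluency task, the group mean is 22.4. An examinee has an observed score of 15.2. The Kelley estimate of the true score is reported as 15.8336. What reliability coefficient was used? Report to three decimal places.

T̂ = ρX + (1 − ρ)μ  ⇒  T̂ − μ = ρ(X − μ)
ρ = (T̂ − μ)/(X − μ) = (15.8336 − 22.4) / (15.2 − 22.4) = -6.5664 / -7.2 = 0.91200

0.912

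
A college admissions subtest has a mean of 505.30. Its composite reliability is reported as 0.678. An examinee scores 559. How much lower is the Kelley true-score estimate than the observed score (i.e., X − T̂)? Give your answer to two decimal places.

T̂ = ρX + (1 − ρ)μ
  = 0.678 × 559 + 0.322 × 505.30
  = 379.002 + 162.70660
  = 541.7086
  ≈ 541.709
X − T̂ = 559 − 541.709 = 17.291 → 17.29

17.29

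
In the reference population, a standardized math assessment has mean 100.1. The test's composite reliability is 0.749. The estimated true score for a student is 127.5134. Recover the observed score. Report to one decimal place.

T̂ = ρX + (1 − ρ)μ  ⇒  X = (T̂ − (1 − ρ)μ) / ρ
X = (127.5134 − 0.251 × 100.1) / 0.749 = (127.5134 − 25.1251) / 0.749 = 102.3883 / 0.749 = 136.700

136.7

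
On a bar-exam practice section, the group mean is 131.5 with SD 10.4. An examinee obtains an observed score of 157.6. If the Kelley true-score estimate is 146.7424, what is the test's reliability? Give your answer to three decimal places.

0.584

T̂ = ρX + (1 − ρ)μ  ⇒  T̂ − μ = ρ(X − μ)
ρ = (T̂ − μ)/(X − μ) = (146.7424 − 131.5) / (157.6 − 131.5) = 15.2424 / 26.1 = 0.58400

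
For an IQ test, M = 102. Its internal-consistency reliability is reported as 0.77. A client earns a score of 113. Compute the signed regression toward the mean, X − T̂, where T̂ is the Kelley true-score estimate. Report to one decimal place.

T̂ = ρX + (1 − ρ)μ
  = 0.77 × 113 + 0.23 × 102
  = 87.01 + 23.46
  = 110.470
  ≈ 110.47
X − T̂ = 113 − 110.47 = 2.53 → 2.5

2.5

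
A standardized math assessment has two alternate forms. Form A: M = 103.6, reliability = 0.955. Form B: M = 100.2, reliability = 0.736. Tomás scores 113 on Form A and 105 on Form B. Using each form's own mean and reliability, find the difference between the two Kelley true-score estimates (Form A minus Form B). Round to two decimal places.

8.84

T̂_A = 0.955(113) + 0.045(103.6) = 112.5770
T̂_B = 0.736(105) + 0.264(100.2) = 103.7328
T̂_A − T̂_B = 8.8442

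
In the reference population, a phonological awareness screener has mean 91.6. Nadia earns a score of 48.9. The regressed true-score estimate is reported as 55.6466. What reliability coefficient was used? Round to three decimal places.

T̂ = ρX + (1 − ρ)μ  ⇒  T̂ − μ = ρ(X − μ)
ρ = (T̂ − μ)/(X − μ) = (55.6466 − 91.6) / (48.9 − 91.6) = -35.9534 / -42.7 = 0.84200

0.842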